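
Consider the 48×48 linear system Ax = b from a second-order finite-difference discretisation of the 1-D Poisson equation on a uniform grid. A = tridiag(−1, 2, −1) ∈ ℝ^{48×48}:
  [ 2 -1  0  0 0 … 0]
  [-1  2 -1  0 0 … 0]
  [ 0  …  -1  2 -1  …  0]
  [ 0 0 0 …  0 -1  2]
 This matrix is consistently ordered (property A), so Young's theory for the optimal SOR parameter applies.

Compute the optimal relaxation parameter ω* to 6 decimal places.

ρ_J = max_k |cos(kπ/49)| = cos(π/49) = 0.997945
√(1−ρ_J²) = |sin(π/49)| = 0.0640702
So ω* = 2/1.0640702 = 1.879575 (Young).
ρ_SOR = ω* − 1 = 1.879575 − 1 = 0.879575.

ω* = 1.879575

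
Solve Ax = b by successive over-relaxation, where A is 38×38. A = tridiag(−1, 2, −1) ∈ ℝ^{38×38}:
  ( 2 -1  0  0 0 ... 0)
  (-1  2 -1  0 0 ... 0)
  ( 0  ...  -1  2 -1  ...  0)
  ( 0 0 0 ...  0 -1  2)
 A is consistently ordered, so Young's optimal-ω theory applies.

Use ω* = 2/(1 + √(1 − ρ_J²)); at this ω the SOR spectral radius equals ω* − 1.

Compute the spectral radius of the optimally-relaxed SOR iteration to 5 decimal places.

spectrum of D⁻¹(L+U) = {cos(kπ/39) : 1≤k≤38}; ρ_J = cos(π/39) = 0.99676.
1 − cos²(π/39) = sin²(π/39) ⇒ √(1−ρ_J²) = sin(π/39) = 0.080467.
ω* = 2/(1+0.080467) = 1.85105
and ρ(B_{ω*}) = 1.85105 − 1 = 0.85105.

ρ_SOR = 0.85105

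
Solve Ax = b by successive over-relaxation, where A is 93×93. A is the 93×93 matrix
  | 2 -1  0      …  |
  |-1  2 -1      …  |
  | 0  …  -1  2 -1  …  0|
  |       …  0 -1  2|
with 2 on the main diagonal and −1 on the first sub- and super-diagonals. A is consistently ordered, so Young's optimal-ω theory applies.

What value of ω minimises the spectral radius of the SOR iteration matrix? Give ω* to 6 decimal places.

[ρ_J] n=93: ρ(B_J) = cos(π/(n+1)) = cos(π/94) = 0.999442.
√(1−ρ_J²) simplifies to sin(π/94) = 0.0334150.
So ω* = 2/1.0334150 = 1.935331 (Young).
ρ(B_{ω*}) = ω*−1 = 0.935331

ω* = 1.935331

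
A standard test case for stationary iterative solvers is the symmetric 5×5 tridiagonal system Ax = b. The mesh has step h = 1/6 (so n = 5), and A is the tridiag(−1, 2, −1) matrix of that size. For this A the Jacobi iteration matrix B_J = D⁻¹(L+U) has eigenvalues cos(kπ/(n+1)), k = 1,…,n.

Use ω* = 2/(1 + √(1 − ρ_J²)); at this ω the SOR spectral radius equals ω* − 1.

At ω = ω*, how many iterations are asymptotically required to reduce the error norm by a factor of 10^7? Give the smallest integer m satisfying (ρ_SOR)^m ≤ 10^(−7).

B_J for the 5×5 system has eigenvalues cos(kπ/6); ρ_J = cos(π/6) = 0.8660254.
1 − cos²(π/6) = sin²(π/6) ⇒ √(1−ρ_J²) = sin(π/6) = 0.5000000.
[ω*] 2 ÷ (1 + 0.5000000) = 2 ÷ 1.5000000 = 1.3333333.
Hence ρ(B_{ω*}) = 1.3333333 − 1 = 0.3333333.
For 7 digits: m = 7·ln10 / (−ln 0.3333333) = 16.1181/1.09861 = 14.671; round up → m = 15.

m = 15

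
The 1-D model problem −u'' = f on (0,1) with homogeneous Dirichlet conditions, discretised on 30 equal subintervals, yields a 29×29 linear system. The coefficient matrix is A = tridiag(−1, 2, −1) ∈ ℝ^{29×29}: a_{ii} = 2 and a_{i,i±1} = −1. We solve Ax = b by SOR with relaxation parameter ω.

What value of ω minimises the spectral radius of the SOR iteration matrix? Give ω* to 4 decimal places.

ω* = 1.8107

n=29: λ(B_J) = 1 − λ(A)/2 = cos(kπ/30); k=1 gives ρ_J = 0.9945.
root = sin(π/30) = 0.10453  (since 1−cos² = sin²).
ω* = 2/(1+0.10453) = 1.8107
[ρ_SOR] ω* − 1 = 0.8107.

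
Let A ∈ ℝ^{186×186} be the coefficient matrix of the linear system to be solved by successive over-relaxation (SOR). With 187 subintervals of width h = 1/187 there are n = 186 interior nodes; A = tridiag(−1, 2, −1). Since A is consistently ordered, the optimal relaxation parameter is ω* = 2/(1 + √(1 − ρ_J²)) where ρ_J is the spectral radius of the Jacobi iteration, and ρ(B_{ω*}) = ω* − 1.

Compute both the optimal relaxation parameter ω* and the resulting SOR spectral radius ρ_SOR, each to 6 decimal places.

ω* = 1.966957, ρ_SOR = 0.966957

B_J for the 186×186 system has eigenvalues cos(kπ/187); ρ_J = cos(π/187) = 0.999859.
root = sin(π/187) = 0.0167992  (since 1−cos² = sin²).
So ω* = 2/1.0167992 = 1.966957 (Young).
ρ(B_{ω*}) = ω*−1 = 0.966957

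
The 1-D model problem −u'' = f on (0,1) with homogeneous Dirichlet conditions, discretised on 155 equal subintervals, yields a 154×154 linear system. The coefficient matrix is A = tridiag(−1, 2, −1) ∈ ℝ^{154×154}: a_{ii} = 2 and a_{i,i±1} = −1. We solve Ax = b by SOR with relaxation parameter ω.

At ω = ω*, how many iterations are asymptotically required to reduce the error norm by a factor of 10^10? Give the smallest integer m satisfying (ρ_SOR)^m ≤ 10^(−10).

m = 568

With n=154, ρ(Jacobi) = cos(π/155) = 0.9997946.
√(1−ρ_J²) = |sin(π/155)| = 0.0202670
[ω*] 2 ÷ (1 + 0.0202670) = 2 ÷ 1.0202670 = 1.9602712.
Hence ρ(B_{ω*}) = 1.9602712 − 1 = 0.9602712.
Need (0.9602712)^m ≤ 10^(−10): m ≥ 10·ln10/|ln 0.9602712| = 23.0259/0.0405395 = 567.987 ⇒ m = 568.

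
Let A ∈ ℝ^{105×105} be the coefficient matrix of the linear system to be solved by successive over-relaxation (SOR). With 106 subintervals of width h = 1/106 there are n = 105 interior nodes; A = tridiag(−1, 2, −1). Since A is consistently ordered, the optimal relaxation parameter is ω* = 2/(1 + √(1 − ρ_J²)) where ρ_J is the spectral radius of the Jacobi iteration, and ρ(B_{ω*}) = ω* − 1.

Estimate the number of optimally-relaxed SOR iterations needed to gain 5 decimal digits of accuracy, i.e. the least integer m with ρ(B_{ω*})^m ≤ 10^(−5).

m = 195

With n=105, ρ(Jacobi) = cos(π/106) = 0.9995608.
root = sin(π/106) = 0.0296333  (since 1−cos² = sin²).
ω* = 2/(1+0.0296333) = 1.9424391
At ω = 1.9424391 every |λ(B_ω)| = ω−1, so ρ_SOR = 0.9424391.
ρ_SOR^m ≤ 10^(−5) ⇔ m ≥ 5·ln10/(−ln 0.9424391) = 11.5129/0.059284 = 194.199; m = ⌈194.199⌉ = 195.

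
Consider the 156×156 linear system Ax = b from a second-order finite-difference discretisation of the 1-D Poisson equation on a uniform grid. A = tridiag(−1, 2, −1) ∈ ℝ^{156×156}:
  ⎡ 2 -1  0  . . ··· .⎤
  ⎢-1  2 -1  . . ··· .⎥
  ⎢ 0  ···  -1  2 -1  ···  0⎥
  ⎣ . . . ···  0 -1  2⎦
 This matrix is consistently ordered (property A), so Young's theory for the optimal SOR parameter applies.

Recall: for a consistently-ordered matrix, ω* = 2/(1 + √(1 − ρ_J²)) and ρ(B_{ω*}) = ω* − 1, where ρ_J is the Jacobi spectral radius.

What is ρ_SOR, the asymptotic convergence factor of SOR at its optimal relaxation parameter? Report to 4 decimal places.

With n=156, ρ(Jacobi) = cos(π/157) = 0.9998.
√(1−ρ_J²) = |sin(π/157)| = 0.02001
Then 2/(1+√(1−ρ_J²)) = 2/(1+0.02001); ω* = 2/1.02001 = 1.9608.
Hence ρ(B_{ω*}) = 1.9608 − 1 = 0.9608.

ρ_SOR = 0.9608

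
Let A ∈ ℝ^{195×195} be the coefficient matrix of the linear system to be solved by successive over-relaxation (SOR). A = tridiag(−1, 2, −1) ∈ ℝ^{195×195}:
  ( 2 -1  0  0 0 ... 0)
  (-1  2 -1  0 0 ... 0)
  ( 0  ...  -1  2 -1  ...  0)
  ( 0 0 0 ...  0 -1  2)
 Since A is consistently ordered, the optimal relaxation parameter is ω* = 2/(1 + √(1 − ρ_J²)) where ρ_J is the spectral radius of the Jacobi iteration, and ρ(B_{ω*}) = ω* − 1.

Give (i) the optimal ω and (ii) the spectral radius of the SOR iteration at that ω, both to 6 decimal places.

ω* = 1.968450, ρ_SOR = 0.968450

B_J for the 195×195 system has eigenvalues cos(kπ/196); ρ_J = cos(π/196) = 0.999872.
root = sin(π/196) = 0.0160278  (since 1−cos² = sin²).
So ω* = 2/1.0160278 = 1.968450 (Young).
ρ(B_{ω*}) = ω*−1 = 0.968450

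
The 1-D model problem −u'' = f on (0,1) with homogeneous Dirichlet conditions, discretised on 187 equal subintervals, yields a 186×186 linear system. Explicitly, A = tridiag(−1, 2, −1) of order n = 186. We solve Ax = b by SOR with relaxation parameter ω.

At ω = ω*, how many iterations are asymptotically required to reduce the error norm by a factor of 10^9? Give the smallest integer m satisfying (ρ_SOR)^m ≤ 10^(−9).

[ρ_J] n=186: ρ(B_J) = cos(π/(n+1)) = cos(π/187) = 0.9998589.
1 − cos²(π/187) = sin²(π/187) ⇒ √(1−ρ_J²) = sin(π/187) = 0.0167992.
[ω*] 2 ÷ (1 + 0.0167992) = 2 ÷ 1.0167992 = 1.9669567.
At ω = 1.9669567 every |λ(B_ω)| = ω−1, so ρ_SOR = 0.9669567.
9·ln10 = 20.7233; −ln(0.9669567) = 0.0336016; m = ⌈20.7233/0.0336016⌉ = ⌈616.736⌉ = 617.

m = 617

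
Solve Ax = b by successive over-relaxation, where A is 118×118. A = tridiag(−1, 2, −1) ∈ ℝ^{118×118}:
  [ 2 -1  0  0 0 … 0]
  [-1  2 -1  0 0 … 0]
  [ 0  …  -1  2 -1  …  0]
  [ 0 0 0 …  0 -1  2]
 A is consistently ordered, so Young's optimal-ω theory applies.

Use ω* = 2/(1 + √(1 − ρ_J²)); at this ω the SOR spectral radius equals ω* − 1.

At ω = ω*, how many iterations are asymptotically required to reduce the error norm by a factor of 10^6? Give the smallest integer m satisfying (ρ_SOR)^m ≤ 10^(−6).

m = 262

spectrum of D⁻¹(L+U) = {cos(kπ/119) : 1≤k≤118}; ρ_J = cos(π/119) = 0.9996515.
√(1−ρ_J²) simplifies to sin(π/119) = 0.0263969.
ω* = 2 / (1 + 0.0263969) = 2 / 1.0263969 ≈ 1.9485640.
ρ_SOR = ω* − 1 ≈ 0.9485640.
(0.9485640)^m ≤ 10^{−6}  ⇒  m·ln(0.9485640) ≤ −6·ln10  ⇒  m ≥ 261.627  ⇒  m = 262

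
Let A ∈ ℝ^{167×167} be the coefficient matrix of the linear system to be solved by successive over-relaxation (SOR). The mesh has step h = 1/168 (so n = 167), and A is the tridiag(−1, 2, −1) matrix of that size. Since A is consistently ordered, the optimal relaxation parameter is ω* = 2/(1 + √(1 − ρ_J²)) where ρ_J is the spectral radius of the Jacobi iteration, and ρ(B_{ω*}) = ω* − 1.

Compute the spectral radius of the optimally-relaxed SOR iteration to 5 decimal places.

ρ_SOR = 0.96329

n=167: λ(B_J) = 1 − λ(A)/2 = cos(kπ/168); k=1 gives ρ_J = 0.99983.
√(1−ρ_J²) simplifies to sin(π/168) = 0.018699.
ω* = 2/(1+0.018699) = 1.96329
and ρ(B_{ω*}) = 1.96329 − 1 = 0.96329.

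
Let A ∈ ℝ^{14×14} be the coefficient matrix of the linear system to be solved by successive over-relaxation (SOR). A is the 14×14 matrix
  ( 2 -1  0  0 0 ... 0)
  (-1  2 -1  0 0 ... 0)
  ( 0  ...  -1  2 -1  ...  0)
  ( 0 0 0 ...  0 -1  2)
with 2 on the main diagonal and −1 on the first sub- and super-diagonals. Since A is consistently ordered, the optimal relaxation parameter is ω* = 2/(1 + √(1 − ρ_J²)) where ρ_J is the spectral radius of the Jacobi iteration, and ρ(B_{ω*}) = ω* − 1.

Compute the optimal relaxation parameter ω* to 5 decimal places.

ω* = 1.65575

ρ_J = max_k |cos(kπ/15)| = cos(π/15) = 0.97815
root = sin(π/15) = 0.207912  (since 1−cos² = sin²).
[ω*] 2 ÷ (1 + 0.207912) = 2 ÷ 1.207912 = 1.65575.
ρ_SOR = ω* − 1 = 1.65575 − 1 = 0.65575.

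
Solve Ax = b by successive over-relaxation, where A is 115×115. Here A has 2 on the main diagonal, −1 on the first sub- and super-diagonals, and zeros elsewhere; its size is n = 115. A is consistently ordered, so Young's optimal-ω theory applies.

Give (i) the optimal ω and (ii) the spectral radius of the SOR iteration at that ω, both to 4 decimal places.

ω* = 1.9473, ρ_SOR = 0.9473

½·tridiag(1,0,1) at n=115: λ_k = cos(kπ/116); max |λ| at k=1 ⇒ ρ_J = cos(π/116) ≈ 0.9996.
√(1−ρ_J²) = |sin(π/116)| = 0.02708
ω* = 2 / (1 + 0.02708) = 2 / 1.02708 ≈ 1.9473.
ρ(B_{ω*}) = ω*−1 = 0.9473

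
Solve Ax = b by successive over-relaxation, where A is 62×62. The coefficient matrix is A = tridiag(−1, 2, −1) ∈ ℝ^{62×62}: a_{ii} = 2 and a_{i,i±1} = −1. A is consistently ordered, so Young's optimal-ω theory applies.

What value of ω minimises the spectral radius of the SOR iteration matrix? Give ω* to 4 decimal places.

[ρ_J] n=62: ρ(B_J) = cos(π/(n+1)) = cos(π/63) = 0.9988.
√(1 − cos²(π/63)) = sin(π/63) ≈ 0.04985.
Then 2/(1+√(1−ρ_J²)) = 2/(1+0.04985); ω* = 2/1.04985 = 1.9050.
At ω = 1.9050 every |λ(B_ω)| = ω−1, so ρ_SOR = 0.9050.

ω* = 1.9050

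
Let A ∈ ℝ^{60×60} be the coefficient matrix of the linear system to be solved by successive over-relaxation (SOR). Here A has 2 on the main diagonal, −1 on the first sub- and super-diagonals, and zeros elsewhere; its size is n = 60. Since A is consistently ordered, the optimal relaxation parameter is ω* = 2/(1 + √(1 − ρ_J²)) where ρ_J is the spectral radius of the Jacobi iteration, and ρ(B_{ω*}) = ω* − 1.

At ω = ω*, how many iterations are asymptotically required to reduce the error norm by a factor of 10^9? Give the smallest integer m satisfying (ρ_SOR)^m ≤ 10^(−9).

m = 202

½·tridiag(1,0,1) at n=60: λ_k = cos(kπ/61); max |λ| at k=1 ⇒ ρ_J = cos(π/61) ≈ 0.9986741.
root = sin(π/61) = 0.0514788  (since 1−cos² = sin²).
Young: ω* = 2/(1+√(1−ρ_J²)) = 2/(1+0.0514788) = 2/1.0514788 = 1.9020830.
[ρ_SOR] ω* − 1 = 0.9020830.
m ≥ 9·ln10 / (−ln 0.9020830) = 201.101; smallest integer m = 202.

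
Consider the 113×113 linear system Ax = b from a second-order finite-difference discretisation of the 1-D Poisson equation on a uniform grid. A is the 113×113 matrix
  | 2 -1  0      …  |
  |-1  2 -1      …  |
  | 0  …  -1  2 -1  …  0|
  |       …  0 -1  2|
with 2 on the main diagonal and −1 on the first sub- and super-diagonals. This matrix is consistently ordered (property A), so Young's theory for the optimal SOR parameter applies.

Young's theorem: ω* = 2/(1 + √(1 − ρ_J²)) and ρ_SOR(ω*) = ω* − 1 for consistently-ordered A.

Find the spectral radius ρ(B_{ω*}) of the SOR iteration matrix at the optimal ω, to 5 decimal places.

B_J for the 113×113 system has eigenvalues cos(kπ/114); ρ_J = cos(π/114) = 0.99962.
√(1 − cos²(π/114)) = sin(π/114) ≈ 0.027554.
ω* = 2/(1+0.027554) = 1.94637
ρ_SOR = ω* − 1 ≈ 0.94637.

ρ_SOR = 0.94637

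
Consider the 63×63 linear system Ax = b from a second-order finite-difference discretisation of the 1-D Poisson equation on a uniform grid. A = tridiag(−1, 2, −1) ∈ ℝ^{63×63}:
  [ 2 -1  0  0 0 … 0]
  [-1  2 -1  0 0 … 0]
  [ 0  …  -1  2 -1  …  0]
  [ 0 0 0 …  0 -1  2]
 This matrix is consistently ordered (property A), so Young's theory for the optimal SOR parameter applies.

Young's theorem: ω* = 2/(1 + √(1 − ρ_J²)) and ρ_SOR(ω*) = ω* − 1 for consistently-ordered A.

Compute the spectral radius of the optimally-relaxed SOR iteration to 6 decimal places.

ρ_SOR = 0.906455

[ρ_J] n=63: ρ(B_J) = cos(π/(n+1)) = cos(π/64) = 0.998795.
√(1−ρ_J²) simplifies to sin(π/64) = 0.0490677.
[ω*] 2 ÷ (1 + 0.0490677) = 2 ÷ 1.0490677 = 1.906455.
ρ(B_{ω*}) = ω*−1 = 0.906455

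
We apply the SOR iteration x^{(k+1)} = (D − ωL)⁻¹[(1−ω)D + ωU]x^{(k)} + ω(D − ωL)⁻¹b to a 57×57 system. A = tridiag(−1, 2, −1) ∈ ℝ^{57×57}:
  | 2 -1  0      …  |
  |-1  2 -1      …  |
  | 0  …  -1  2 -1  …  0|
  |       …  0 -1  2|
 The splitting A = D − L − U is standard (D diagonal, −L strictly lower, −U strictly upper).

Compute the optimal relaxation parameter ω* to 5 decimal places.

ω* = 1.89728

n=57: λ(B_J) = 1 − λ(A)/2 = cos(kπ/58); k=1 gives ρ_J = 0.99853.
√(1−ρ_J²) simplifies to sin(π/58) = 0.054139.
Then 2/(1+√(1−ρ_J²)) = 2/(1+0.054139); ω* = 2/1.054139 = 1.89728.
ρ(B_{ω*}) = ω*−1 = 0.89728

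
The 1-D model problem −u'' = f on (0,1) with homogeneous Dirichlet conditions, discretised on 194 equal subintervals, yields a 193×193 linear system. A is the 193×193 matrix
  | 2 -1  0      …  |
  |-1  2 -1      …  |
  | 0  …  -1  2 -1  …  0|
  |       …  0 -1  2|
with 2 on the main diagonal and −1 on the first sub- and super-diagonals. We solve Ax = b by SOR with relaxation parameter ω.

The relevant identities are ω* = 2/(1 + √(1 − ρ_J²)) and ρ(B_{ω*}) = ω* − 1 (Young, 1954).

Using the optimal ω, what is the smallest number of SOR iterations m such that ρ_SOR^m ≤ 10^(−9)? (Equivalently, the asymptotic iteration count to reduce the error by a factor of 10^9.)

spectrum of D⁻¹(L+U) = {cos(kπ/194) : 1≤k≤193}; ρ_J = cos(π/194) = 0.9998689.
root = sin(π/194) = 0.0161931  (since 1−cos² = sin²).
ω* = 2/(1 + 0.0161931) = 2/1.0161931 = 1.9681299.
ρ_SOR = ω* − 1 ≈ 0.9681299.
(0.9681299)^m ≤ 10^{−9}  ⇒  m·ln(0.9681299) ≤ −9·ln10  ⇒  m ≥ 639.825  ⇒  m = 640

m = 640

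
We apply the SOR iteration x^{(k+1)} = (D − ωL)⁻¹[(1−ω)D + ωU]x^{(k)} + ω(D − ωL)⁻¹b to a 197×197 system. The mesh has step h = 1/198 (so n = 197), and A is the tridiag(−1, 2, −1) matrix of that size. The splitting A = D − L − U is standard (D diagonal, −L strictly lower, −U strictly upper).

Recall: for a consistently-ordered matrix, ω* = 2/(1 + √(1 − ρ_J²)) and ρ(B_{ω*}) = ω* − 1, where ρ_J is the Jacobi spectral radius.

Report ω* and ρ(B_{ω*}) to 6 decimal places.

n=197: λ(B_J) = 1 − λ(A)/2 = cos(kπ/198); k=1 gives ρ_J = 0.999874.
√(1−ρ_J²) = |sin(π/198)| = 0.0158660
ω* = 2/(1+0.0158660) = 1.968764
ρ_SOR = ω* − 1 = 1.968764 − 1 = 0.968764.

ω* = 1.968764, ρ_SOR = 0.968764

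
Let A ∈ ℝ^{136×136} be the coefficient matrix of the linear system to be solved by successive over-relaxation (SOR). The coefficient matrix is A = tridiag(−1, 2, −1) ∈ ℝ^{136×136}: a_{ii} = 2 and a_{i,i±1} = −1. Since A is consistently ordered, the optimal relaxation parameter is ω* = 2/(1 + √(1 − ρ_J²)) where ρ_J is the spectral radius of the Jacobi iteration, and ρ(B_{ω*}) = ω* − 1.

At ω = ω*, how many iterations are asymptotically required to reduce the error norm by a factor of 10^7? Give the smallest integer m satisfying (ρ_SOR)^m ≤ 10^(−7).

B_J for the 136×136 system has eigenvalues cos(kπ/137); ρ_J = cos(π/137) = 0.9997371.
root = sin(π/137) = 0.0229293  (since 1−cos² = sin²).
So ω* = 2/1.0229293 = 1.9551693 (Young).
and ρ(B_{ω*}) = 1.9551693 − 1 = 0.9551693.
7·ln10 = 16.1181; −ln(0.9551693) = 0.0458667; m = ⌈16.1181/0.0458667⌉ = ⌈351.412⌉ = 352.

m = 352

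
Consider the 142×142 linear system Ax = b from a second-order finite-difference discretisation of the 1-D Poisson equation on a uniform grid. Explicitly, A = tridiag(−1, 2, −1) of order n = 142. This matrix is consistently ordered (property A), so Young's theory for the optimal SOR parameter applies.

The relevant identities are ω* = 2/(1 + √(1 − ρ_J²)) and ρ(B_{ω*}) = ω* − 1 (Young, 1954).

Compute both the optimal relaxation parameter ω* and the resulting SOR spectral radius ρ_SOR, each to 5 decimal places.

ω* = 1.95701, ρ_SOR = 0.95701

ρ_J = max_k |cos(kπ/143)| = cos(π/143) = 0.99976
√(1−ρ_J²) simplifies to sin(π/143) = 0.021967.
[ω*] 2 ÷ (1 + 0.021967) = 2 ÷ 1.021967 = 1.95701.
ρ_SOR = ω* − 1 = 1.95701 − 1 = 0.95701.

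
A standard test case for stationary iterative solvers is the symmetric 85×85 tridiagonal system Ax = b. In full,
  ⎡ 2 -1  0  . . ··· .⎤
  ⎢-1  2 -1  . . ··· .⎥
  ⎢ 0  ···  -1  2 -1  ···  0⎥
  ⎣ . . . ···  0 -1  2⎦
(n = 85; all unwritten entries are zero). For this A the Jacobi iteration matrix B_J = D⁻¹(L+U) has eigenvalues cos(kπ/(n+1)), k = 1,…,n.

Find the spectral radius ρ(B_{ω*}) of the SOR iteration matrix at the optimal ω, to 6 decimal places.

[ρ_J] n=85: ρ(B_J) = cos(π/(n+1)) = cos(π/86) = 0.999333.
root = sin(π/86) = 0.0365220  (since 1−cos² = sin²).
[ω*] 2 ÷ (1 + 0.0365220) = 2 ÷ 1.0365220 = 1.929530.
ρ(B_{ω*}) = ω*−1 = 0.929530

ρ_SOR = 0.929530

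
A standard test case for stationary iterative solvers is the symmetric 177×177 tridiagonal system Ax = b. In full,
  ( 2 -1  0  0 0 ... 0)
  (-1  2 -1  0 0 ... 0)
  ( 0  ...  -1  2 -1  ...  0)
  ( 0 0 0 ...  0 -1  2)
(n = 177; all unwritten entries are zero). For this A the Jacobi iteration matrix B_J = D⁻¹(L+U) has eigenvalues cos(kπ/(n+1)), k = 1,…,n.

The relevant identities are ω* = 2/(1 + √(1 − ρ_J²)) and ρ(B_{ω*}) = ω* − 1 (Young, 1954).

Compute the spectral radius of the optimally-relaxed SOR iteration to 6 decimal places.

ρ_SOR = 0.965315

spectrum of D⁻¹(L+U) = {cos(kπ/178) : 1≤k≤177}; ρ_J = cos(π/178) = 0.999844.
√(1−ρ_J²) simplifies to sin(π/178) = 0.0176485.
ω* = 2/(1 + 0.0176485) = 2/1.0176485 = 1.965315.
At ω = 1.965315 every |λ(B_ω)| = ω−1, so ρ_SOR = 0.965315.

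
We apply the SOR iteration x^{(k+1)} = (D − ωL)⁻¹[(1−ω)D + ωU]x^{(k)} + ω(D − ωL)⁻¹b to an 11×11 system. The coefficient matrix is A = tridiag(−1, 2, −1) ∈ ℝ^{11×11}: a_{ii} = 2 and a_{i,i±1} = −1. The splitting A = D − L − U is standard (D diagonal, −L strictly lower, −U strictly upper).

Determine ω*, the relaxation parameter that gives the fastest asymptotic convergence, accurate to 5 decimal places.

½·tridiag(1,0,1) at n=11: λ_k = cos(kπ/12); max |λ| at k=1 ⇒ ρ_J = cos(π/12) ≈ 0.96593.
√(1−ρ_J²) simplifies to sin(π/12) = 0.258819.
ω* = 2/(1+0.258819) = 1.58879
ρ_SOR = ω* − 1 ≈ 0.58879.

ω* = 1.58879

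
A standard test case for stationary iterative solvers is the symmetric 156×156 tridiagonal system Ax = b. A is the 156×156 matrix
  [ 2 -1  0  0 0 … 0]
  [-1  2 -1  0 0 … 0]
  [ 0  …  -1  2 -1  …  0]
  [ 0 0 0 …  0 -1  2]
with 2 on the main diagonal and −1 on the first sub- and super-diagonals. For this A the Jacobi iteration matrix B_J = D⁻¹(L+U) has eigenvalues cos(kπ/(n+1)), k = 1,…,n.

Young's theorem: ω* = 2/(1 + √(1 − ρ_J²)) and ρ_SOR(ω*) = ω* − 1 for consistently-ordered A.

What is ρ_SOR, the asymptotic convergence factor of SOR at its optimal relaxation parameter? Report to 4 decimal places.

ρ_SOR = 0.9608

spectrum of D⁻¹(L+U) = {cos(kπ/157) : 1≤k≤156}; ρ_J = cos(π/157) = 0.9998.
root = sin(π/157) = 0.02001  (since 1−cos² = sin²).
ω* = 2 / (1 + 0.02001) = 2 / 1.02001 ≈ 1.9608.
[ρ_SOR] ω* − 1 = 0.9608.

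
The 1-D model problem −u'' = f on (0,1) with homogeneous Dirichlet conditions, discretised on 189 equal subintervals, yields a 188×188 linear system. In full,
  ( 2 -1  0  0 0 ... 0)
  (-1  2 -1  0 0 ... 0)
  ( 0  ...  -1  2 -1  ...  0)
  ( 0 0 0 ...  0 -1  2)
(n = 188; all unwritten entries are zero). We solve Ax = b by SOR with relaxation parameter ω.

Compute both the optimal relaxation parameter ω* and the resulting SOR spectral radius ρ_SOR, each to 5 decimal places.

n=188: λ(B_J) = 1 − λ(A)/2 = cos(kπ/189); k=1 gives ρ_J = 0.99986.
√(1 − cos²(π/189)) = sin(π/189) ≈ 0.016621.
So ω* = 2/1.016621 = 1.96730 (Young).
Hence ρ(B_{ω*}) = 1.96730 − 1 = 0.96730.

ω* = 1.96730, ρ_SOR = 0.96730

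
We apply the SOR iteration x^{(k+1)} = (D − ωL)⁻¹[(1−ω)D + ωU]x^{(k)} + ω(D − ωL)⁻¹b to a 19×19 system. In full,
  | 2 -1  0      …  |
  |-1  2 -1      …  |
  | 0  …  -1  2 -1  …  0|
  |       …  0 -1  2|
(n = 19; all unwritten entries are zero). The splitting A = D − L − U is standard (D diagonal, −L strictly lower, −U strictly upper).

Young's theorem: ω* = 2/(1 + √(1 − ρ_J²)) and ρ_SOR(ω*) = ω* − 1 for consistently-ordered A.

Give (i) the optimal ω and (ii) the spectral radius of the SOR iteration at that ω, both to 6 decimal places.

ω* = 1.729454, ρ_SOR = 0.729454

With n=19, ρ(Jacobi) = cos(π/20) = 0.987688.
root = sin(π/20) = 0.1564345  (since 1−cos² = sin²).
Then 2/(1+√(1−ρ_J²)) = 2/(1+0.1564345); ω* = 2/1.1564345 = 1.729454.
Hence ρ(B_{ω*}) = 1.729454 − 1 = 0.729454.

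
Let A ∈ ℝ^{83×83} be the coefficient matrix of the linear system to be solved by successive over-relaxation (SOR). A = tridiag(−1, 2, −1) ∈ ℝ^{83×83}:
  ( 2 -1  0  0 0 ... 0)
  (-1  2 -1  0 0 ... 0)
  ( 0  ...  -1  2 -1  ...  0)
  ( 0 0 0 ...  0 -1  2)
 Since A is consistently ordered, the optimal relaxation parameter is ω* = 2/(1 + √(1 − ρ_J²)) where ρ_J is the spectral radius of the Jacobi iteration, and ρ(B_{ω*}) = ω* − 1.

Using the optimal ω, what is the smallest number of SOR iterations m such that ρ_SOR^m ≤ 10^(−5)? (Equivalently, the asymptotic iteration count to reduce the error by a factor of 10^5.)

n=83: λ(B_J) = 1 − λ(A)/2 = cos(kπ/84); k=1 gives ρ_J = 0.9993007.
√(1−ρ_J²) = |sin(π/84)| = 0.0373912
Young: ω* = 2/(1+√(1−ρ_J²)) = 2/(1+0.0373912) = 2/1.0373912 = 1.9279130.
ρ_SOR = ω* − 1 ≈ 0.9279130.
Need (0.9279130)^m ≤ 10^(−5): m ≥ 5·ln10/|ln 0.9279130| = 11.5129/0.0748173 = 153.880 ⇒ m = 154.

m = 154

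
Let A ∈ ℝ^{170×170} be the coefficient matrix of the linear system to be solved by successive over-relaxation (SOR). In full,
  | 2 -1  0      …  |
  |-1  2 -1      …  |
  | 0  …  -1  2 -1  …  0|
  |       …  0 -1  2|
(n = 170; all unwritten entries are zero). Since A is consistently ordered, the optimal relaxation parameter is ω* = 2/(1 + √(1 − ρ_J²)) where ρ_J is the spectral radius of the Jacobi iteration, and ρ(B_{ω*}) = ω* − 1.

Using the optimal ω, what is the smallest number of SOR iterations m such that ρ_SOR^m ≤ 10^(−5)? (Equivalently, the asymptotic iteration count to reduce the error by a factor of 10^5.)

ρ_J = max_k |cos(kπ/171)| = cos(π/171) = 0.9998312
1 − cos²(π/171) = sin²(π/171) ⇒ √(1−ρ_J²) = sin(π/171) = 0.0183709.
ω* = 2 / (1 + 0.0183709) = 2 / 1.0183709 ≈ 1.9639210.
ρ_SOR = ω* − 1 = 1.9639210 − 1 = 0.9639210.
5·ln10 = 11.5129; −ln(0.9639210) = 0.0367459; m = ⌈11.5129/0.0367459⌉ = ⌈313.311⌉ = 314.

m = 314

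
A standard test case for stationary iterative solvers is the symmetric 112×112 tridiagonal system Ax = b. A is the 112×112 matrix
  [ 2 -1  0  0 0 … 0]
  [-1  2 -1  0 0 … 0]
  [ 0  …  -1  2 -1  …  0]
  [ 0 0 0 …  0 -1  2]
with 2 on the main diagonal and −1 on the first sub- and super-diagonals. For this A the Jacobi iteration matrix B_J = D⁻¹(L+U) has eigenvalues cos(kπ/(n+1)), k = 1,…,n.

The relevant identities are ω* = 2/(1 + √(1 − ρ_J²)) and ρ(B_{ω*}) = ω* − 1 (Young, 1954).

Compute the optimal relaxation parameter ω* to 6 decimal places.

B_J for the 112×112 system has eigenvalues cos(kπ/113); ρ_J = cos(π/113) = 0.999614.
root = sin(π/113) = 0.0277981  (since 1−cos² = sin²).
Then 2/(1+√(1−ρ_J²)) = 2/(1+0.0277981); ω* = 2/1.0277981 = 1.945907.
[ρ_SOR] ω* − 1 = 0.945907.

ω* = 1.945907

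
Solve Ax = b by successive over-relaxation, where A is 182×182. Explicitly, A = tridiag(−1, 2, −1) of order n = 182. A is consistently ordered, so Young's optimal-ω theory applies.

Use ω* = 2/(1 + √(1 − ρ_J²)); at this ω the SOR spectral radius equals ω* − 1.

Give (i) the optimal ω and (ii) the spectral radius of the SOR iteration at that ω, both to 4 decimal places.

ω* = 1.9662, ρ_SOR = 0.9662

½·tridiag(1,0,1) at n=182: λ_k = cos(kπ/183); max |λ| at k=1 ⇒ ρ_J = cos(π/183) ≈ 0.9999.
√(1−ρ_J²) simplifies to sin(π/183) = 0.01717.
ω* = 2 / (1 + 0.01717) = 2 / 1.01717 ≈ 1.9662.
At ω = 1.9662 every |λ(B_ω)| = ω−1, so ρ_SOR = 0.9662.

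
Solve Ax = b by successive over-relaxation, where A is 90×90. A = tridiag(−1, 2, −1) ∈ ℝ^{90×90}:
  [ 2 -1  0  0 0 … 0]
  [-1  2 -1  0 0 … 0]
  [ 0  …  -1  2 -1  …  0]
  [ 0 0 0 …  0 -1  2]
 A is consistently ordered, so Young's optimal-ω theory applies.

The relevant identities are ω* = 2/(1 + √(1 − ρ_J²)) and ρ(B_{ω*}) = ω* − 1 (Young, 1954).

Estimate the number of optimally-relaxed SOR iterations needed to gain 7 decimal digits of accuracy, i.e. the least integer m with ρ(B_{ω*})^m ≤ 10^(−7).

m = 234

n=90: λ(B_J) = 1 − λ(A)/2 = cos(kπ/91); k=1 gives ρ_J = 0.9994041.
√(1−ρ_J²) simplifies to sin(π/91) = 0.0345161.
[ω*] 2 ÷ (1 + 0.0345161) = 2 ÷ 1.0345161 = 1.9332710.
[ρ_SOR] ω* − 1 = 0.9332710.
Need (0.9332710)^m ≤ 10^(−7): m ≥ 7·ln10/|ln 0.9332710| = 16.1181/0.0690597 = 233.394 ⇒ m = 234.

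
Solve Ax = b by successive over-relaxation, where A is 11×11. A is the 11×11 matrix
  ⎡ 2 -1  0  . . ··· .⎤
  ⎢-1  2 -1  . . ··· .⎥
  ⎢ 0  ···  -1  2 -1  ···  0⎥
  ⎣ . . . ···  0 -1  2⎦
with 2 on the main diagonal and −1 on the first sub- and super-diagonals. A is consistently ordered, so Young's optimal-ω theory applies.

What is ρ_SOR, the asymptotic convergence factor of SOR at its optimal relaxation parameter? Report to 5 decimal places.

½·tridiag(1,0,1) at n=11: λ_k = cos(kπ/12); max |λ| at k=1 ⇒ ρ_J = cos(π/12) ≈ 0.96593.
√(1−ρ_J²) = |sin(π/12)| = 0.258819
Then 2/(1+√(1−ρ_J²)) = 2/(1+0.258819); ω* = 2/1.258819 = 1.58879.
[ρ_SOR] ω* − 1 = 0.58879.

ρ_SOR = 0.58879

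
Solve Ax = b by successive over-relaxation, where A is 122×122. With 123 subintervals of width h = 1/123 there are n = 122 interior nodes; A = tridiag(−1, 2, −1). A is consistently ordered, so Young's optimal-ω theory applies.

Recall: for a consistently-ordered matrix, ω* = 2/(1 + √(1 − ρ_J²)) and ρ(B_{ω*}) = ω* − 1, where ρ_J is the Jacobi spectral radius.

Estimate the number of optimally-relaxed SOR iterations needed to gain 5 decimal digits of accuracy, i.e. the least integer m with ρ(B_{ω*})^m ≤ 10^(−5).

m = 226

n=122: λ(B_J) = 1 − λ(A)/2 = cos(kπ/123); k=1 gives ρ_J = 0.9996738.
1 − cos²(π/123) = sin²(π/123) ⇒ √(1−ρ_J²) = sin(π/123) = 0.0255386.
ω* = 2/(1+0.0255386) = 1.9501948
Hence ρ(B_{ω*}) = 1.9501948 − 1 = 0.9501948.
5·ln10 = 11.5129; −ln(0.9501948) = 0.0510883; m = ⌈11.5129/0.0510883⌉ = ⌈225.353⌉ = 226.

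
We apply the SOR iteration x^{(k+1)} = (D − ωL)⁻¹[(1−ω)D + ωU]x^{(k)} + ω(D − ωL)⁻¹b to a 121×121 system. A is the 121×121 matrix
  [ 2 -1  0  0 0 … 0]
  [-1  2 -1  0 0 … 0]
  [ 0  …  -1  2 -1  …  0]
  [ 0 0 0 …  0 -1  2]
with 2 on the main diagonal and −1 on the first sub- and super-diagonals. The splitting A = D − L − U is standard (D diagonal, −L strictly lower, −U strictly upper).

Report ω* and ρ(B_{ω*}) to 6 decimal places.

ρ_J = max_k |cos(kπ/122)| = cos(π/122) = 0.999668
√(1 − cos²(π/122)) = sin(π/122) ≈ 0.0257479.
ω* = 2/(1 + 0.0257479) = 2/1.0257479 = 1.949797.
Hence ρ(B_{ω*}) = 1.949797 − 1 = 0.949797.

ω* = 1.949797, ρ_SOR = 0.949797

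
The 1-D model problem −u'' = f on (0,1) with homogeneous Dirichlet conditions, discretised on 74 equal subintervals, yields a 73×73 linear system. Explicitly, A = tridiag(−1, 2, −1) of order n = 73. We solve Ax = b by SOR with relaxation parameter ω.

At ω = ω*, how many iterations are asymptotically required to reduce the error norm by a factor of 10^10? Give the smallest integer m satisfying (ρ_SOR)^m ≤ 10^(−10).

m = 272

½·tridiag(1,0,1) at n=73: λ_k = cos(kπ/74); max |λ| at k=1 ⇒ ρ_J = cos(π/74) ≈ 0.9990990.
1 − cos²(π/74) = sin²(π/74) ⇒ √(1−ρ_J²) = sin(π/74) = 0.0424412.
So ω* = 2/1.0424412 = 1.9185734 (Young).
Hence ρ(B_{ω*}) = 1.9185734 − 1 = 0.9185734.
m ≥ 10·ln10 / (−ln 0.9185734) = 271.105; smallest integer m = 272.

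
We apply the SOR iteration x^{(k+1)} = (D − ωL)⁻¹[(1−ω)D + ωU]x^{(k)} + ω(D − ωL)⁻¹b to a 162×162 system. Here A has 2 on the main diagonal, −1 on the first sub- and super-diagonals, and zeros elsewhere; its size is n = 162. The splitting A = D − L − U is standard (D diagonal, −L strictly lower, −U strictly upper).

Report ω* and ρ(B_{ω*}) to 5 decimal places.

With n=162, ρ(Jacobi) = cos(π/163) = 0.99981.
√(1 − cos²(π/163)) = sin(π/163) ≈ 0.019272.
[ω*] 2 ÷ (1 + 0.019272) = 2 ÷ 1.019272 = 1.96218.
At ω = 1.96218 every |λ(B_ω)| = ω−1, so ρ_SOR = 0.96218.

ω* = 1.96218, ρ_SOR = 0.96218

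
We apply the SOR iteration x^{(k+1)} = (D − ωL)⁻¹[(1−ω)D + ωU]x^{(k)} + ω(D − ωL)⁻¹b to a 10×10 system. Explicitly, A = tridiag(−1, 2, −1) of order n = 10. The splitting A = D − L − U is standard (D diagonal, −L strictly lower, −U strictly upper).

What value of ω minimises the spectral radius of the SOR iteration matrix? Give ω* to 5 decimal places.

ω* = 1.56039

½·tridiag(1,0,1) at n=10: λ_k = cos(kπ/11); max |λ| at k=1 ⇒ ρ_J = cos(π/11) ≈ 0.95949.
√(1 − cos²(π/11)) = sin(π/11) ≈ 0.281733.
ω* = 2 / (1 + 0.281733) = 2 / 1.281733 ≈ 1.56039.
[ρ_SOR] ω* − 1 = 0.56039.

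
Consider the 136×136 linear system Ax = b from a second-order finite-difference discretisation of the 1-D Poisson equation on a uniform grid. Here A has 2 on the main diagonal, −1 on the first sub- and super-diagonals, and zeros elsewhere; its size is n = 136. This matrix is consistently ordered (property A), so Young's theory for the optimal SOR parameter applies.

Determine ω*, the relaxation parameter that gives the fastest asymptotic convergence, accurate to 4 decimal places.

With n=136, ρ(Jacobi) = cos(π/137) = 0.9997.
√(1−ρ_J²) = |sin(π/137)| = 0.02293
[ω*] 2 ÷ (1 + 0.02293) = 2 ÷ 1.02293 = 1.9552.
Hence ρ(B_{ω*}) = 1.9552 − 1 = 0.9552.

ω* = 1.9552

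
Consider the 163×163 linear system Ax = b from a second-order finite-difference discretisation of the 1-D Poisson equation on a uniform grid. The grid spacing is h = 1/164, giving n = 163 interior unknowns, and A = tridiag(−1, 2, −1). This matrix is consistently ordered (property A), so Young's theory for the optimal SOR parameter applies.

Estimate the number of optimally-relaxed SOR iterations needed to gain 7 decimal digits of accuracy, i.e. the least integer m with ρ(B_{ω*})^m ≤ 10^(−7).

m = 421

With n=163, ρ(Jacobi) = cos(π/164) = 0.9998165.
root = sin(π/164) = 0.0191549  (since 1−cos² = sin²).
Then 2/(1+√(1−ρ_J²)) = 2/(1+0.0191549); ω* = 2/1.0191549 = 1.9624102.
ρ_SOR = ω* − 1 ≈ 0.9624102.
Need (0.9624102)^m ≤ 10^(−7): m ≥ 7·ln10/|ln 0.9624102| = 16.1181/0.0383145 = 420.679 ⇒ m = 421.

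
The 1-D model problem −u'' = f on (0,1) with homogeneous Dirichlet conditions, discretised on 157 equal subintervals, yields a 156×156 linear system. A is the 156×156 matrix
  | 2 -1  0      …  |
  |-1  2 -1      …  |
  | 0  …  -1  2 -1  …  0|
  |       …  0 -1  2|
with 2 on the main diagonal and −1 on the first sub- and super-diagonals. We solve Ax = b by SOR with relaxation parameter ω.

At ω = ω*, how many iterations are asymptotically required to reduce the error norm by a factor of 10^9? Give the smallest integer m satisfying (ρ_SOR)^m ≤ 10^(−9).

m = 518

½·tridiag(1,0,1) at n=156: λ_k = cos(kπ/157); max |λ| at k=1 ⇒ ρ_J = cos(π/157) ≈ 0.9997998.
√(1−ρ_J²) = |sin(π/157)| = 0.0200088
ω* = 2 / (1 + 0.0200088) = 2 / 1.0200088 ≈ 1.9607674.
[ρ_SOR] ω* − 1 = 0.9607674.
m ≥ 9·ln10 / (−ln 0.9607674) = 517.786; smallest integer m = 518.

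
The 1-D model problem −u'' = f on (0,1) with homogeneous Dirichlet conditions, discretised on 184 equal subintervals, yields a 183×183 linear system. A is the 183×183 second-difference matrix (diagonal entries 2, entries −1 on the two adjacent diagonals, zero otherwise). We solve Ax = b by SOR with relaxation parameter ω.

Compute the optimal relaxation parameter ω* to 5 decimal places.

n=183: λ(B_J) = 1 − λ(A)/2 = cos(kπ/184); k=1 gives ρ_J = 0.99985.
√(1 − cos²(π/184)) = sin(π/184) ≈ 0.017073.
ω* = 2 / (1 + 0.017073) = 2 / 1.017073 ≈ 1.96643.
ρ_SOR = ω* − 1 ≈ 0.96643.

ω* = 1.96643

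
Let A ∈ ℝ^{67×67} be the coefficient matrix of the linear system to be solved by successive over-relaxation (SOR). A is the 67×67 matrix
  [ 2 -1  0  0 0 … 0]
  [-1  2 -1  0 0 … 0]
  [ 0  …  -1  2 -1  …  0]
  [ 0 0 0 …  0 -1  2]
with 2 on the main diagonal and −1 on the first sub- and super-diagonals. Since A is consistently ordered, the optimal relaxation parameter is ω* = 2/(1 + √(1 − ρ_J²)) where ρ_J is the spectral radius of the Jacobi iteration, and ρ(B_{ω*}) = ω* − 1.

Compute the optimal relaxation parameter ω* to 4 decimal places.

ω* = 1.9117

½·tridiag(1,0,1) at n=67: λ_k = cos(kπ/68); max |λ| at k=1 ⇒ ρ_J = cos(π/68) ≈ 0.9989.
√(1 − cos²(π/68)) = sin(π/68) ≈ 0.04618.
ω* = 2 / (1 + 0.04618) = 2 / 1.04618 ≈ 1.9117.
ρ_SOR = ω* − 1 = 1.9117 − 1 = 0.9117.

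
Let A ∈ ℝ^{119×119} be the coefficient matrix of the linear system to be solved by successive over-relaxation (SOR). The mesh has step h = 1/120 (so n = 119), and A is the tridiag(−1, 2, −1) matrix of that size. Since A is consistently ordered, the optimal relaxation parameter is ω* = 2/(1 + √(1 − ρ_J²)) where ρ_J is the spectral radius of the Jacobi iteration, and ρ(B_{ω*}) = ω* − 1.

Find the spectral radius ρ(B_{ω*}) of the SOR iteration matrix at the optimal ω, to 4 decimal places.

[ρ_J] n=119: ρ(B_J) = cos(π/(n+1)) = cos(π/120) = 0.9997.
root = sin(π/120) = 0.02618  (since 1−cos² = sin²).
ω* = 2/(1 + 0.02618) = 2/1.02618 = 1.9490.
ρ_SOR = ω* − 1 = 1.9490 − 1 = 0.9490.

ρ_SOR = 0.9490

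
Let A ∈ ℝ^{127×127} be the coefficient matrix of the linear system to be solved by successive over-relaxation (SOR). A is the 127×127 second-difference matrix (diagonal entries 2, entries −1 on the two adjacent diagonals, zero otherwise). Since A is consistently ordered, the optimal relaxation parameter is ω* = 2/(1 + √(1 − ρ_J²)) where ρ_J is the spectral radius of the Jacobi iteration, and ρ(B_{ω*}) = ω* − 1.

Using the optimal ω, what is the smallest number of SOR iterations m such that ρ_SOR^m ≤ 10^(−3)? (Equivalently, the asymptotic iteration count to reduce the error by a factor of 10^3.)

B_J for the 127×127 system has eigenvalues cos(kπ/128); ρ_J = cos(π/128) = 0.9996988.
root = sin(π/128) = 0.0245412  (since 1−cos² = sin²).
ω* = 2/(1 + 0.0245412) = 2/1.0245412 = 1.9520933.
ρ(B_{ω*}) = ω*−1 = 0.9520933
(0.9520933)^m ≤ 10^{−3}  ⇒  m·ln(0.9520933) ≤ −3·ln10  ⇒  m ≥ 140.710  ⇒  m = 141

m = 141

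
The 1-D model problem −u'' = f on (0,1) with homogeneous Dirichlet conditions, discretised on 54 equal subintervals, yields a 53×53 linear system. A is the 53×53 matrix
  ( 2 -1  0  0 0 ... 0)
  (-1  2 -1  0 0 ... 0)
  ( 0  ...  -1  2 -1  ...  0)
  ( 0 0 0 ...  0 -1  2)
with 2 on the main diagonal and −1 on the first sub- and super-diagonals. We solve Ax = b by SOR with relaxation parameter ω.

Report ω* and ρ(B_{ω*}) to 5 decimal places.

n=53: λ(B_J) = 1 − λ(A)/2 = cos(kπ/54); k=1 gives ρ_J = 0.99831.
√(1−ρ_J²) = |sin(π/54)| = 0.058145
ω* = 2/(1+0.058145) = 1.89010
ρ_SOR = ω* − 1 = 1.89010 − 1 = 0.89010.

ω* = 1.89010, ρ_SOR = 0.89010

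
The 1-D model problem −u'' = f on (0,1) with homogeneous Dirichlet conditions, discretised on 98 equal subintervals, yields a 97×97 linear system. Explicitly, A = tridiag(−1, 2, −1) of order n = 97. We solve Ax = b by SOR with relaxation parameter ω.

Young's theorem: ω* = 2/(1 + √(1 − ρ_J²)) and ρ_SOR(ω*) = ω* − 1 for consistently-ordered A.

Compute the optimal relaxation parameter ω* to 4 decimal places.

ω* = 1.9379

spectrum of D⁻¹(L+U) = {cos(kπ/98) : 1≤k≤97}; ρ_J = cos(π/98) = 0.9995.
1 − cos²(π/98) = sin²(π/98) ⇒ √(1−ρ_J²) = sin(π/98) = 0.03205.
[ω*] 2 ÷ (1 + 0.03205) = 2 ÷ 1.03205 = 1.9379.
and ρ(B_{ω*}) = 1.9379 − 1 = 0.9379.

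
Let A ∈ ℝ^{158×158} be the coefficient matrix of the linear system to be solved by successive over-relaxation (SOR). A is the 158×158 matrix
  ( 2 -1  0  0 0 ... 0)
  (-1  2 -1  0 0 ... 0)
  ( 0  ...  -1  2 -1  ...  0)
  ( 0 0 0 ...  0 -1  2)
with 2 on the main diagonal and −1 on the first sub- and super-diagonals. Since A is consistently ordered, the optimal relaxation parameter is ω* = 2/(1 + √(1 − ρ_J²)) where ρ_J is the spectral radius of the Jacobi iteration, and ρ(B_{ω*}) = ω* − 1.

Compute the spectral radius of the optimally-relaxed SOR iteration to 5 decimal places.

spectrum of D⁻¹(L+U) = {cos(kπ/159) : 1≤k≤158}; ρ_J = cos(π/159) = 0.99980.
√(1 − cos²(π/159)) = sin(π/159) ≈ 0.019757.
ω* = 2/(1 + 0.019757) = 2/1.019757 = 1.96125.
At ω = 1.96125 every |λ(B_ω)| = ω−1, so ρ_SOR = 0.96125.

ρ_SOR = 0.96125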